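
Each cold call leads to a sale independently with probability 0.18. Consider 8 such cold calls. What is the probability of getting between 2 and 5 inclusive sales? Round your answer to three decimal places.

0.436

X ~ Binomial(8, 0.18); P(2 ≤ X ≤ 5) = Σ C(8,k) p^k (1−p)^(8−k) over k:
  k=2: C(8,2)·0.18^2·0.82^6 = 0.27579
  k=3: C(8,3)·0.18^3·0.82^5 = 0.12108
  k=4: C(8,4)·0.18^4·0.82^4 = 0.03322
  k=5: C(8,5)·0.18^5·0.82^3 = 0.00583
Total = 0.43593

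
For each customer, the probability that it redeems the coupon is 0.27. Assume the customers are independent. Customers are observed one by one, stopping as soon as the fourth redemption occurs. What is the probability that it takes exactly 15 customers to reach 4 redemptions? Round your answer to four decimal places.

Y = trial on which the fourth success occurs; negative binomial, r=4, p=0.27.
P(Y=15) = C(14,3) · p^4 · (1−p)^11
= 364 · 0.0053144 · 0.031373 = 0.060689

0.0607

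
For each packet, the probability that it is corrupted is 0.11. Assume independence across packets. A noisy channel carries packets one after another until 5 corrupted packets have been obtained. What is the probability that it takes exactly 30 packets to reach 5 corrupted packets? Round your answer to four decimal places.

Y = trial on which the fifth success occurs; negative binomial, r=5, p=0.11.
P(Y=30) = C(29,4) · p^5 · (1−p)^25
= 23751 · 1.6105e-05 · 0.054294 = 0.020768

0.0208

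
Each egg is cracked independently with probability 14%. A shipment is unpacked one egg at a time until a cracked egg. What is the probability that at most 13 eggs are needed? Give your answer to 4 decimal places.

Y = number of eggs to the first success; geometric, p = 0.14.
P(Y ≤ 13) = 1 − (1−p)^13 = 1 − 0.140760 = 0.859240

0.8592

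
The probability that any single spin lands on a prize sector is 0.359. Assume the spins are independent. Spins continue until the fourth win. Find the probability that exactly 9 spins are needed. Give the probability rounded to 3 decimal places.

Y = trial on which the fourth success occurs; negative binomial, r=4, p=0.359.
P(Y=9) = C(8,3) · p^4 · (1−p)^5
= 56 · 0.01661 · 0.10822 = 0.10066

0.101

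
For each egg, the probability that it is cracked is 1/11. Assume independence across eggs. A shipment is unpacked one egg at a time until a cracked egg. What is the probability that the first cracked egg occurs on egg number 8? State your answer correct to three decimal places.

Geometric (trials to first success), p = 0.090909.
P(Y = 8) = (1−p)^7 · p = 0.51316 · 0.090909 = 0.04665

0.047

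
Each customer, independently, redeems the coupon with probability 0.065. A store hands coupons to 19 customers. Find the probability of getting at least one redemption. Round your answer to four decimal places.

0.7211

P(at least one) = 1 − P(none) = 1 − (1 − 0.065)^19
= 1 − 0.278882 = 0.721118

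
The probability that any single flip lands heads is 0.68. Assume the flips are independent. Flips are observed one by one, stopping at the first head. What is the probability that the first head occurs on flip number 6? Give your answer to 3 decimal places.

Geometric (trials to first success), p = 0.68.
P(Y = 6) = (1−p)^5 · p = 0.0033554 · 0.68 = 0.00228

0.002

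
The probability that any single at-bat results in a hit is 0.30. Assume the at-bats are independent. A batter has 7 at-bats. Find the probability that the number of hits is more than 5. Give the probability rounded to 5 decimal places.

X ~ Binomial(7, 0.30); P(X ≥ 6) = Σ C(7,k) p^k (1−p)^(7−k) over k:
  k=6: C(7,6)·0.30^6·0.70^1 = 0.0035721
  k=7: C(7,7)·0.30^7·0.70^0 = 0.0002187
Total = 0.0037908

0.00379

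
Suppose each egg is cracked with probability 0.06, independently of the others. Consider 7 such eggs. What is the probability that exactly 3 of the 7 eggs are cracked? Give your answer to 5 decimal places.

X ~ Binomial(n=7, p=0.06).
P(X=3) = C(7,3) · p^3 · (1−p)^4
= 35 · 0.000216 · 0.78075 = 0.0059025

0.00590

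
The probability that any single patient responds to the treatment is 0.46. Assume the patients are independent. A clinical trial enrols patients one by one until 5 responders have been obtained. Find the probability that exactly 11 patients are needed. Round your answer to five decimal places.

0.10724

Y = trial on which the fifth success occurs; negative binomial, r=5, p=0.46.
P(Y=11) = C(10,4) · p^5 · (1−p)^6
= 210 · 0.020596 · 0.024795 = 0.1072435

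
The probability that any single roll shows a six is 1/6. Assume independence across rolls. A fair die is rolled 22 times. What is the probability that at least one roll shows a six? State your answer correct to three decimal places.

0.982

P(at least one) = 1 − P(none) = 1 − (1 − 0.166667)^22
= 1 − 0.01811 = 0.98189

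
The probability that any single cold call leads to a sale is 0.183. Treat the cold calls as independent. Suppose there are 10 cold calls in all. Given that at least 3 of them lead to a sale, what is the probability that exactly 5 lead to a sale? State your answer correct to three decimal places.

0.069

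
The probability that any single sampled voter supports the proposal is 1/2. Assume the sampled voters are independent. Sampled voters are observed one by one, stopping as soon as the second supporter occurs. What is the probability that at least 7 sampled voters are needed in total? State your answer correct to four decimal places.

Needing more than 6 sampled voters ⇔ fewer than 2 successes in the first 6. With X ~ Binomial(6, 0.50), P(Y > 6) = P(X ≤ 1).
  k=0: C(6,0)·0.50^0·0.50^6 = 0.015625
  k=1: C(6,1)·0.50^1·0.50^5 = 0.093750
P(X ≤ 1) = 0.109375

0.1094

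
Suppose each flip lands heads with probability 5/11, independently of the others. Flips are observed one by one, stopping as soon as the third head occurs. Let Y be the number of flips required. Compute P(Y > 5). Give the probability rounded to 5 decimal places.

Needing more than 5 flips ⇔ fewer than 3 successes in the first 5. With X ~ Binomial(5, 0.454545), P(Y > 5) = P(X ≤ 2).
  k=0: C(5,0)·0.454545^0·0.545455^5 = 0.0482828
  k=1: C(5,1)·0.454545^1·0.545455^4 = 0.2011785
  k=2: C(5,2)·0.454545^2·0.545455^3 = 0.3352975
P(X ≤ 2) = 0.5847589

0.58476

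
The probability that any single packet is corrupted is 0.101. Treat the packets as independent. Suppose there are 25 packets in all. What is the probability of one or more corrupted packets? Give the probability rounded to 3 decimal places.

P(at least one) = 1 − P(none) = 1 − (1 − 0.101)^25
= 1 − 0.06982 = 0.93018

0.930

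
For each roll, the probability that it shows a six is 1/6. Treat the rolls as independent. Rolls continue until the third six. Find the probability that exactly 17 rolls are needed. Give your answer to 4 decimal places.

0.0433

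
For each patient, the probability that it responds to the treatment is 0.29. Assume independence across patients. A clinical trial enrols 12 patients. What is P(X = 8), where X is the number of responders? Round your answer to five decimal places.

X ~ Binomial(n=12, p=0.29).
P(X=8) = C(12,8) · p^8 · (1−p)^4
= 495 · 5.0025e-05 · 0.25412 = 0.0062925

0.00629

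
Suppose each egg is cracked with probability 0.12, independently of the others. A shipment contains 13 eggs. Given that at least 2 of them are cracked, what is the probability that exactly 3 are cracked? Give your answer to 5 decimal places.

X ~ Binomial(13, 0.12). Want P(X=3 | X≥2) = P(X=3) / P(X≥2).
P(X=3) = C(13,3)·0.12^3·0.88^10 = 0.1376374
P(X≥2) = 1 − 0.1897906 − 0.3364470 = 0.4737624
Ratio = 0.1376374 / 0.4737624 = 0.2905199

0.29052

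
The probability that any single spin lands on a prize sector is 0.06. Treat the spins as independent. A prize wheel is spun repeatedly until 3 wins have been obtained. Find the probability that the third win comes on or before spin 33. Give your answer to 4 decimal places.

0.3177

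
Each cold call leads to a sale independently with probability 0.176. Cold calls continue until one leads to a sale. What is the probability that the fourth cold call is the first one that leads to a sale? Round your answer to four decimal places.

0.0985

Geometric (trials to first success), p = 0.176.
P(Y = 4) = (1−p)^3 · p = 0.55948 · 0.176 = 0.098468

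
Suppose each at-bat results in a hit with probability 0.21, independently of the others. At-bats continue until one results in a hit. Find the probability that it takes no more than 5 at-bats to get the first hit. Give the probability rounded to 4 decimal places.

Y = number of at-bats to the first success; geometric, p = 0.21.
P(Y ≤ 5) = 1 − (1−p)^5 = 1 − 0.307706 = 0.692294

0.6923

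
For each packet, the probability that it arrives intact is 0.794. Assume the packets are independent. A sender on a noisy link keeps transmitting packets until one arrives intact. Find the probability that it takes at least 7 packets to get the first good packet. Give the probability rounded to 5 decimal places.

Y = number of packets to the first success; geometric, p = 0.794.
P(Y > 6) = P(first 6 all fail) = (1−p)^6 = 0.0000764

0.00008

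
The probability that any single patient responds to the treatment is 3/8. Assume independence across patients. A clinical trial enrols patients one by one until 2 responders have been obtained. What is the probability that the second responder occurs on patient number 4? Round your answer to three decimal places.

Y = trial on which the second success occurs; negative binomial, r=2, p=0.375.
P(Y=4) = C(3,1) · p^2 · (1−p)^2
= 3 · 0.14062 · 0.39062 = 0.16479

0.165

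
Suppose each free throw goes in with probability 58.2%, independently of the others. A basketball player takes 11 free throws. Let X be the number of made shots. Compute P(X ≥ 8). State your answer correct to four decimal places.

0.2554

X ~ Binomial(11, 0.582); P(X ≥ 8) = Σ C(11,k) p^k (1−p)^(11−k) over k:
  k=8: C(11,8)·0.582^8·0.418^3 = 0.158634
  k=9: C(11,9)·0.582^9·0.418^2 = 0.073624
  k=10: C(11,10)·0.582^10·0.418^1 = 0.020502
  k=11: C(11,11)·0.582^11·0.418^0 = 0.002595
Total = 0.255356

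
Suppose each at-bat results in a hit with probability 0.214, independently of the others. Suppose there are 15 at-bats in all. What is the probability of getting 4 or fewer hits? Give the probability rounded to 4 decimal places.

0.7978

X ~ Binomial(15, 0.214); P(X ≤ 4) = Σ C(15,k) p^k (1−p)^(15−k) over k:
  k=0: C(15,0)·0.214^0·0.786^15 = 0.026998
  k=1: C(15,1)·0.214^1·0.786^14 = 0.110261
  k=2: C(15,2)·0.214^2·0.786^13 = 0.210141
  k=3: C(15,3)·0.214^3·0.786^12 = 0.247927
  k=4: C(15,4)·0.214^4·0.786^11 = 0.202505
Total = 0.797831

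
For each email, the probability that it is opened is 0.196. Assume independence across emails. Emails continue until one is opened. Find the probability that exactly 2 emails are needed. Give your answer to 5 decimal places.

0.15758

Geometric (trials to first success), p = 0.196.
P(Y = 2) = (1−p)^1 · p = 0.804 · 0.196 = 0.1575840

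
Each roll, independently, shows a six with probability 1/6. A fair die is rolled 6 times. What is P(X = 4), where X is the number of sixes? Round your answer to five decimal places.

X ~ Binomial(n=6, p=0.166667).
P(X=4) = C(6,4) · p^4 · (1−p)^2
= 15 · 0.0007716 · 0.69444 = 0.0080376

0.00804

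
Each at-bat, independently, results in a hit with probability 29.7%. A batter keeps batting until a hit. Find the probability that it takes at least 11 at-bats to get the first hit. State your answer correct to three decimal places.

0.029

Y = number of at-bats to the first success; geometric, p = 0.297.
P(Y > 10) = P(first 10 all fail) = (1−p)^10 = 0.02948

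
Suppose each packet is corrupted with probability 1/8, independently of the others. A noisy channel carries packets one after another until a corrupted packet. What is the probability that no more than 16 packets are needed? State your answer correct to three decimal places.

0.882

Y = number of packets to the first success; geometric, p = 0.125.
P(Y ≤ 16) = 1 − (1−p)^16 = 1 − 0.11807 = 0.88193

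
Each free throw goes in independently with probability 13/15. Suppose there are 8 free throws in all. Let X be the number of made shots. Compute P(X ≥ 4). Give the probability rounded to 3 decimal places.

0.998

X ~ Binomial(8, 0.866667); P(X ≥ 4) = Σ C(8,k) p^k (1−p)^(8−k) over k:
  k=4: C(8,4)·0.866667^4·0.133333^4 = 0.01248
  k=5: C(8,5)·0.866667^5·0.133333^3 = 0.06490
  k=6: C(8,6)·0.866667^6·0.133333^2 = 0.21093
  k=7: C(8,7)·0.866667^7·0.133333^1 = 0.39174
  k=8: C(8,8)·0.866667^8·0.133333^0 = 0.31829
Total = 0.99834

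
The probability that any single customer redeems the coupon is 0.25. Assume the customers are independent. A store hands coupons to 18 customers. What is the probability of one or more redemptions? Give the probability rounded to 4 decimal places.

0.9944

P(at least one) = 1 − P(none) = 1 − (1 − 0.25)^18
= 1 − 0.005638 = 0.994362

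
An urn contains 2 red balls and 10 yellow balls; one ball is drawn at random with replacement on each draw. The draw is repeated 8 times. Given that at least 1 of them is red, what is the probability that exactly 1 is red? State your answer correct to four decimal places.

0.4849

X ~ Binomial(8, 0.166667). Want P(X=1 | X≥1) = P(X=1) / P(X≥1).
P(X=1) = C(8,1)·0.166667^1·0.833333^7 = 0.372109
P(X≥1) = 1 − 0.232568 = 0.767432
Ratio = 0.372109 / 0.767432 = 0.484875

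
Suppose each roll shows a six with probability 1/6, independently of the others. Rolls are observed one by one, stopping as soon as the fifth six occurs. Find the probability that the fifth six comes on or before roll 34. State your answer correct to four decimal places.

Finishing within 34 rolls ⇔ at least 5 successes in the first 34. With X ~ Binomial(34, 0.166667), P(Y ≤ 34) = 1 − P(X ≤ 4).
  k=0: C(34,0)·0.166667^0·0.833333^34 = 0.002032
  k=1: C(34,1)·0.166667^1·0.833333^33 = 0.013815
  k=2: C(34,2)·0.166667^2·0.833333^32 = 0.045589
  k=3: C(34,3)·0.166667^3·0.833333^31 = 0.097257
  k=4: C(34,4)·0.166667^4·0.833333^30 = 0.150748
1 − 0.309440 = 0.690560

0.6906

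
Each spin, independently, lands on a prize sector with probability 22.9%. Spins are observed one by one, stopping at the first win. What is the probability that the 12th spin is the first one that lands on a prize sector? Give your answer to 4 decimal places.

0.0131

Geometric (trials to first success), p = 0.229.
P(Y = 12) = (1−p)^11 · p = 0.057227 · 0.229 = 0.013105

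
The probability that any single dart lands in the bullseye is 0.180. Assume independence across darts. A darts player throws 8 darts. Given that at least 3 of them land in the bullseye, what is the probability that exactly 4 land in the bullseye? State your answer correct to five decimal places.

X ~ Binomial(8, 0.18). Want P(X=4 | X≥3) = P(X=4) / P(X≥3).
P(X=4) = C(8,4)·0.18^4·0.82^4 = 0.0332234
P(X≥3) = 1 − 0.2044141 − 0.3589711 − 0.2757949 = 0.1608200
Ratio = 0.0332234 / 0.1608200 = 0.2065872

0.20659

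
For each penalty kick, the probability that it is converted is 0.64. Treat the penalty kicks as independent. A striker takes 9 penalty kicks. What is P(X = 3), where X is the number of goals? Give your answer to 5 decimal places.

0.04793

X ~ Binomial(n=9, p=0.64).
P(X=3) = C(9,3) · p^3 · (1−p)^6
= 84 · 0.26214 · 0.0021768 = 0.0479330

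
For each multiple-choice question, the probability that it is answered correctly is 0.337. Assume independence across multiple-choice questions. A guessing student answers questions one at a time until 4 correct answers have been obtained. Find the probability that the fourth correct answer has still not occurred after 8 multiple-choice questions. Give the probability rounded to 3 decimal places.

Needing more than 8 multiple-choice questions ⇔ fewer than 4 successes in the first 8. With X ~ Binomial(8, 0.337), P(Y > 8) = P(X ≤ 3).
  k=0: C(8,0)·0.337^0·0.663^8 = 0.03733
  k=1: C(8,1)·0.337^1·0.663^7 = 0.15181
  k=2: C(8,2)·0.337^2·0.663^6 = 0.27008
  k=3: C(8,3)·0.337^3·0.663^5 = 0.27457
P(X ≤ 3) = 0.73380

0.734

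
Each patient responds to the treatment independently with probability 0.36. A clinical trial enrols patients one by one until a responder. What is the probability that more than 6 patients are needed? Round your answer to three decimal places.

0.069

Y = number of patients to the first success; geometric, p = 0.36.
P(Y > 6) = P(first 6 all fail) = (1−p)^6 = 0.06872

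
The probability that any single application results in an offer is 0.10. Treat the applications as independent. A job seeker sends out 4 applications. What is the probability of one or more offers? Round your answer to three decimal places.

0.344

P(at least one) = 1 − P(none) = 1 − (1 − 0.10)^4
= 1 − 0.65610 = 0.34390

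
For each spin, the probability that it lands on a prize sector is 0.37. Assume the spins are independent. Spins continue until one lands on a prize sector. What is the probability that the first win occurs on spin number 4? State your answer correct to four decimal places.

0.0925

Geometric (trials to first success), p = 0.37.
P(Y = 4) = (1−p)^3 · p = 0.25005 · 0.37 = 0.092517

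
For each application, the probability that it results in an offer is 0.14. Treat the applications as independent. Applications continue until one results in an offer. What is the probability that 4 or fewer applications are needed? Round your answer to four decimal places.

Y = number of applications to the first success; geometric, p = 0.14.
P(Y ≤ 4) = 1 − (1−p)^4 = 1 − 0.547008 = 0.452992

0.4530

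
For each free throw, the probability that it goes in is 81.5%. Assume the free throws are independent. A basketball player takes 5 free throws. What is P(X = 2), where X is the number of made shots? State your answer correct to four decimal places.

0.0421

X ~ Binomial(n=5, p=0.815).
P(X=2) = C(5,2) · p^2 · (1−p)^3
= 10 · 0.66422 · 0.0063316 = 0.042056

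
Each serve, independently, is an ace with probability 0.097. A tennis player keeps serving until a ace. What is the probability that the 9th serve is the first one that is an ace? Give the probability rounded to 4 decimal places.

0.0429

Geometric (trials to first success), p = 0.097.
P(Y = 9) = (1−p)^8 · p = 0.44208 · 0.097 = 0.042882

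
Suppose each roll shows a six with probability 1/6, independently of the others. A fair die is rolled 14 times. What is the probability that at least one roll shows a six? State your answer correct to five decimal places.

0.92211

P(at least one) = 1 − P(none) = 1 − (1 − 0.166667)^14
= 1 − 0.0778866 = 0.9221134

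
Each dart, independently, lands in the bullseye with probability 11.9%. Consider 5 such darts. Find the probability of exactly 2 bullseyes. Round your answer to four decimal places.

X ~ Binomial(n=5, p=0.119).
P(X=2) = C(5,2) · p^2 · (1−p)^3
= 10 · 0.014161 · 0.6838 = 0.096833

0.0968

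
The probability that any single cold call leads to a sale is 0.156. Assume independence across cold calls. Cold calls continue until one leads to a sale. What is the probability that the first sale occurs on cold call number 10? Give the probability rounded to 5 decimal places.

0.03390

Geometric (trials to first success), p = 0.156.
P(Y = 10) = (1−p)^9 · p = 0.21731 · 0.156 = 0.0339005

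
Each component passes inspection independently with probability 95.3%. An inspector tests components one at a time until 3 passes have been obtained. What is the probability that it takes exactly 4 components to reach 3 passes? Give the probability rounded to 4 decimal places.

Y = trial on which the third success occurs; negative binomial, r=3, p=0.953.
P(Y=4) = C(3,2) · p^3 · (1−p)^1
= 3 · 0.86552 · 0.047 = 0.122039

0.1220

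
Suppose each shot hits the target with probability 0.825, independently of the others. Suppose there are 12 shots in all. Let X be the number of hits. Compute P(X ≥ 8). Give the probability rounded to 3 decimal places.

X ~ Binomial(12, 0.825); P(X ≥ 8) = Σ C(12,k) p^k (1−p)^(12−k) over k:
  k=8: C(12,8)·0.825^8·0.175^4 = 0.09963
  k=9: C(12,9)·0.825^9·0.175^3 = 0.20875
  k=10: C(12,10)·0.825^10·0.175^2 = 0.29523
  k=11: C(12,11)·0.825^11·0.175^1 = 0.25305
  k=12: C(12,12)·0.825^12·0.175^0 = 0.09941
Total = 0.95607

0.956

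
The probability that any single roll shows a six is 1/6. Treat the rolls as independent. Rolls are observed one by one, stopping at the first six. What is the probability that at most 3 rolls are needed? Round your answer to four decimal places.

0.4213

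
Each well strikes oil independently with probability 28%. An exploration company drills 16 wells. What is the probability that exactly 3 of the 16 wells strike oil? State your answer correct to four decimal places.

0.1718

X ~ Binomial(n=16, p=0.28).
P(X=3) = C(16,3) · p^3 · (1−p)^13
= 560 · 0.021952 · 0.013974 = 0.171785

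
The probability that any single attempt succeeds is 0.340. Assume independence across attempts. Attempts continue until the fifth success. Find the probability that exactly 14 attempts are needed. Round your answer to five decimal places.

Y = trial on which the fifth success occurs; negative binomial, r=5, p=0.34.
P(Y=14) = C(13,4) · p^5 · (1−p)^9
= 715 · 0.0045435 · 0.023763 = 0.0771962

0.07720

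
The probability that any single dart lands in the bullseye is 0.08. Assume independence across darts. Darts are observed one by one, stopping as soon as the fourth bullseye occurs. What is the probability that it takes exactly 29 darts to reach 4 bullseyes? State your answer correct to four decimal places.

0.0167

Y = trial on which the fourth success occurs; negative binomial, r=4, p=0.08.
P(Y=29) = C(28,3) · p^4 · (1−p)^25
= 3276 · 4.096e-05 · 0.12436 = 0.016688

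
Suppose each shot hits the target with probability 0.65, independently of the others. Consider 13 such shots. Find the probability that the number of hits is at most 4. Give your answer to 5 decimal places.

0.01257

X ~ Binomial(13, 0.65); P(X ≤ 4) = Σ C(13,k) p^k (1−p)^(13−k) over k:
  k=0: C(13,0)·0.65^0·0.35^13 = 0.0000012
  k=1: C(13,1)·0.65^1·0.35^12 = 0.0000286
  k=2: C(13,2)·0.65^2·0.35^11 = 0.0003182
  k=3: C(13,3)·0.65^3·0.35^10 = 0.0021666
  k=4: C(13,4)·0.65^4·0.35^9 = 0.0100594
Total = 0.0125739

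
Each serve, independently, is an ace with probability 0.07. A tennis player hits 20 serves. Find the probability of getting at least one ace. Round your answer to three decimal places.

P(at least one) = 1 − P(none) = 1 − (1 − 0.07)^20
= 1 − 0.23424 = 0.76576

0.766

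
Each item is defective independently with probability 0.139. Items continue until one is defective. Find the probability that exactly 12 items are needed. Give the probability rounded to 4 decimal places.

0.0268

Geometric (trials to first success), p = 0.139.
P(Y = 12) = (1−p)^11 · p = 0.19277 · 0.139 = 0.026795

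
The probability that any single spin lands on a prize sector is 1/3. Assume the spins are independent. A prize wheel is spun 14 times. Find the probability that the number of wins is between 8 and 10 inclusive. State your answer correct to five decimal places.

X ~ Binomial(14, 0.333333); P(8 ≤ X ≤ 10) = Σ C(14,k) p^k (1−p)^(14−k) over k:
  k=8: C(14,8)·0.333333^8·0.666667^6 = 0.0401826
  k=9: C(14,9)·0.333333^9·0.666667^5 = 0.0133942
  k=10: C(14,10)·0.333333^10·0.666667^4 = 0.0033485
Total = 0.0569253

0.05693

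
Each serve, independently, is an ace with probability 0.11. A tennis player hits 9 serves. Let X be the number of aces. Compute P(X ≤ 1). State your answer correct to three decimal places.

0.740

X ~ Binomial(9, 0.11); P(X ≤ 1) = Σ C(9,k) p^k (1−p)^(9−k) over k:
  k=0: C(9,0)·0.11^0·0.89^9 = 0.35036
  k=1: C(9,1)·0.11^1·0.89^8 = 0.38972
Total = 0.74008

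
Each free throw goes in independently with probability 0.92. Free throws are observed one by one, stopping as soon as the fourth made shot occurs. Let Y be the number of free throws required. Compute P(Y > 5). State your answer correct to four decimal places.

Needing more than 5 free throws ⇔ fewer than 4 successes in the first 5. With X ~ Binomial(5, 0.92), P(Y > 5) = P(X ≤ 3).
  k=0: C(5,0)·0.92^0·0.08^5 = 0.000003
  k=1: C(5,1)·0.92^1·0.08^4 = 0.000188
  k=2: C(5,2)·0.92^2·0.08^3 = 0.004334
  k=3: C(5,3)·0.92^3·0.08^2 = 0.049836
P(X ≤ 3) = 0.054361

0.0544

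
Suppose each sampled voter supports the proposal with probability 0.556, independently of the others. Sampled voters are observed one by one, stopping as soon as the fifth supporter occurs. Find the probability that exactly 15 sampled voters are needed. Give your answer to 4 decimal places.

0.0158

Y = trial on which the fifth success occurs; negative binomial, r=5, p=0.556.
P(Y=15) = C(14,4) · p^5 · (1−p)^10
= 1001 · 0.053134 · 0.00029773 = 0.015836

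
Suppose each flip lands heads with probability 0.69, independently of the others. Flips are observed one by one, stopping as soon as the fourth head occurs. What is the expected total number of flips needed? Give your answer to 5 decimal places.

Y = total flips until the fourth success; negative binomial with r=4, p=0.69.
E[Y] = r / p = 4 / 0.69 = 5.7971014

5.79710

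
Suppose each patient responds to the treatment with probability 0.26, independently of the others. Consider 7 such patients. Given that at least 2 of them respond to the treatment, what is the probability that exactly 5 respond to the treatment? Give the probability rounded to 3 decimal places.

0.024

X ~ Binomial(7, 0.26). Want P(X=5 | X≥2) = P(X=5) / P(X≥2).
P(X=5) = C(7,5)·0.26^5·0.74^2 = 0.01366
P(X≥2) = 1 − 0.12151 − 0.29886 = 0.57963
Ratio = 0.01366 / 0.57963 = 0.02357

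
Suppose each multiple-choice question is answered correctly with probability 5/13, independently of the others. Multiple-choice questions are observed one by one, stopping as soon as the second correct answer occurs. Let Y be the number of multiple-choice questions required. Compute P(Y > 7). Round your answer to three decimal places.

Needing more than 7 multiple-choice questions ⇔ fewer than 2 successes in the first 7. With X ~ Binomial(7, 0.384615), P(Y > 7) = P(X ≤ 1).
  k=0: C(7,0)·0.384615^0·0.615385^7 = 0.03342
  k=1: C(7,1)·0.384615^1·0.615385^6 = 0.14622
P(X ≤ 1) = 0.17964

0.180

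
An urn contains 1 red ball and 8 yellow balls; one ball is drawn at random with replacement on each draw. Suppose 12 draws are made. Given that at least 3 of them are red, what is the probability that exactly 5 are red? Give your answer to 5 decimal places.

0.04177

X ~ Binomial(12, 0.111111). Want P(X=5 | X≥3) = P(X=5) / P(X≥3).
P(X=5) = C(12,5)·0.111111^5·0.888889^7 = 0.0058809
P(X≥3) = 1 − 0.2433155 − 0.3649732 − 0.2509191 = 0.1407922
Ratio = 0.0058809 / 0.1407922 = 0.0417702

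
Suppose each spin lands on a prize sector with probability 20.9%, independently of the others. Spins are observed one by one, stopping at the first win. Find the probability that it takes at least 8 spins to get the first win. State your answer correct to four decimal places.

Y = number of spins to the first success; geometric, p = 0.209.
P(Y > 7) = P(first 7 all fail) = (1−p)^7 = 0.193747

0.1937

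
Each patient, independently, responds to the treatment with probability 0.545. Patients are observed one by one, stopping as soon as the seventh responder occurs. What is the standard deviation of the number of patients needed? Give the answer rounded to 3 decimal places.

3.275

Y = total patients until the seventh success; negative binomial with r=7, p=0.545.
SD(Y) = √[r(1−p)/p²] = √(10.72300) = 3.27460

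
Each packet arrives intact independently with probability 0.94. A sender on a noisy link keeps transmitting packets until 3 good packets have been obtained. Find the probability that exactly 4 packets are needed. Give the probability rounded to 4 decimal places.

Y = trial on which the third success occurs; negative binomial, r=3, p=0.94.
P(Y=4) = C(3,2) · p^3 · (1−p)^1
= 3 · 0.83058 · 0.06 = 0.149505

0.1495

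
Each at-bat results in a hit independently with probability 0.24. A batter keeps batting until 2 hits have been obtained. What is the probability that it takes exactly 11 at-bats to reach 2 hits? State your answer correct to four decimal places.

Y = trial on which the second success occurs; negative binomial, r=2, p=0.24.
P(Y=11) = C(10,1) · p^2 · (1−p)^9
= 10 · 0.0576 · 0.084591 = 0.048724

0.0487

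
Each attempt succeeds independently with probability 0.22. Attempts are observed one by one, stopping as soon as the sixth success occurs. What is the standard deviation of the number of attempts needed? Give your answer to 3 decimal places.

9.833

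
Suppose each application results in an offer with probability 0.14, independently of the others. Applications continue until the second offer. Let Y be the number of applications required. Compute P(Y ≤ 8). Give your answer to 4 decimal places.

Finishing within 8 applications ⇔ at least 2 successes in the first 8. With X ~ Binomial(8, 0.14), P(Y ≤ 8) = 1 − P(X ≤ 1).
  k=0: C(8,0)·0.14^0·0.86^8 = 0.299218
  k=1: C(8,1)·0.14^1·0.86^7 = 0.389679
1 − 0.688897 = 0.311103

0.3111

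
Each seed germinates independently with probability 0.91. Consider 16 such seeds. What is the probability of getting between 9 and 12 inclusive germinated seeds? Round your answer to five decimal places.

0.04954

X ~ Binomial(16, 0.91); P(9 ≤ X ≤ 12) = Σ C(16,k) p^k (1−p)^(16−k) over k:
  k=9: C(16,9)·0.91^9·0.09^7 = 0.0002342
  k=10: C(16,10)·0.91^10·0.09^6 = 0.0016573
  k=11: C(16,11)·0.91^11·0.09^5 = 0.0091401
  k=12: C(16,12)·0.91^12·0.09^4 = 0.0385069
Total = 0.0495384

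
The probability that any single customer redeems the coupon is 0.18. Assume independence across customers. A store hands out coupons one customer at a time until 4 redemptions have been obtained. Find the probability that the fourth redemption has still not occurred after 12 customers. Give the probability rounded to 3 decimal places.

Needing more than 12 customers ⇔ fewer than 4 successes in the first 12. With X ~ Binomial(12, 0.18), P(Y > 12) = P(X ≤ 3).
  k=0: C(12,0)·0.18^0·0.82^12 = 0.09242
  k=1: C(12,1)·0.18^1·0.82^11 = 0.24345
  k=2: C(12,2)·0.18^2·0.82^10 = 0.29392
  k=3: C(12,3)·0.18^3·0.82^9 = 0.21506
P(X ≤ 3) = 0.84485

0.845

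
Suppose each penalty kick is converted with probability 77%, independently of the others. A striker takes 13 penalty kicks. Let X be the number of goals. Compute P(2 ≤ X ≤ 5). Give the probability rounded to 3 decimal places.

X ~ Binomial(13, 0.77); P(2 ≤ X ≤ 5) = Σ C(13,k) p^k (1−p)^(13−k) over k:
  k=2: C(13,2)·0.77^2·0.23^11 = 0.00000
  k=3: C(13,3)·0.77^3·0.23^10 = 0.00005
  k=4: C(13,4)·0.77^4·0.23^9 = 0.00045
  k=5: C(13,5)·0.77^5·0.23^8 = 0.00273
Total = 0.00324

0.003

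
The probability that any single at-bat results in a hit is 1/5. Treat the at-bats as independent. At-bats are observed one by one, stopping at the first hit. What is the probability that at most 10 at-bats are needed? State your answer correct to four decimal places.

0.8926

Y = number of at-bats to the first success; geometric, p = 0.20.
P(Y ≤ 10) = 1 − (1−p)^10 = 1 − 0.107374 = 0.892626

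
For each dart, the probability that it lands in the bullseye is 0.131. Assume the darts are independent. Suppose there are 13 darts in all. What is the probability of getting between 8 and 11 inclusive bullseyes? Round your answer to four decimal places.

0.0001

X ~ Binomial(13, 0.131); P(8 ≤ X ≤ 11) = Σ C(13,k) p^k (1−p)^(13−k) over k:
  k=8: C(13,8)·0.131^8·0.869^5 = 0.000055
  k=9: C(13,9)·0.131^9·0.869^4 = 0.000005
  k=10: C(13,10)·0.131^10·0.869^3 = 0.000000
  k=11: C(13,11)·0.131^11·0.869^2 = 0.000000
Total = 0.000060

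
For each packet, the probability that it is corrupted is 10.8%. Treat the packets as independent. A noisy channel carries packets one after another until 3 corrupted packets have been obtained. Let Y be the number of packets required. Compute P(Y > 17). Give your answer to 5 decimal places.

0.72388

Needing more than 17 packets ⇔ fewer than 3 successes in the first 17. With X ~ Binomial(17, 0.108), P(Y > 17) = P(X ≤ 2).
  k=0: C(17,0)·0.108^0·0.892^17 = 0.1432856
  k=1: C(17,1)·0.108^1·0.892^16 = 0.2949242
  k=2: C(17,2)·0.108^2·0.892^15 = 0.2856664
P(X ≤ 2) = 0.7238762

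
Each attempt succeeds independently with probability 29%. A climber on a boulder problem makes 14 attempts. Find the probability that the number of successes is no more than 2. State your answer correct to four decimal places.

0.1812

X ~ Binomial(14, 0.29); P(X ≤ 2) = Σ C(14,k) p^k (1−p)^(14−k) over k:
  k=0: C(14,0)·0.29^0·0.71^14 = 0.008272
  k=1: C(14,1)·0.29^1·0.71^13 = 0.047303
  k=2: C(14,2)·0.29^2·0.71^12 = 0.125585
Total = 0.181160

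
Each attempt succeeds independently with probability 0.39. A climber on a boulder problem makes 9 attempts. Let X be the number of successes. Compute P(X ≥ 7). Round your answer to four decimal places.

X ~ Binomial(9, 0.39); P(X ≥ 7) = Σ C(9,k) p^k (1−p)^(9−k) over k:
  k=7: C(9,7)·0.39^7·0.61^2 = 0.018383
  k=8: C(9,8)·0.39^8·0.61^1 = 0.002938
  k=9: C(9,9)·0.39^9·0.61^0 = 0.000209
Total = 0.021530

0.0215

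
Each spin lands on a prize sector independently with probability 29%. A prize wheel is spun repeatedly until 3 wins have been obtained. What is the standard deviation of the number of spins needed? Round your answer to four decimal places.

5.0326

Y = total spins until the third success; negative binomial with r=3, p=0.29.
SD(Y) = √[r(1−p)/p²] = √(25.326992) = 5.032593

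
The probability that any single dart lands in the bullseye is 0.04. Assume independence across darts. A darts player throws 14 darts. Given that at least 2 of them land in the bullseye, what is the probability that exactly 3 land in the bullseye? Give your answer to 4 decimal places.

0.1404

X ~ Binomial(14, 0.04). Want P(X=3 | X≥2) = P(X=3) / P(X≥2).
P(X=3) = C(14,3)·0.04^3·0.96^11 = 0.014868
P(X≥2) = 1 − 0.564673 − 0.329393 = 0.105934
Ratio = 0.014868 / 0.105934 = 0.140356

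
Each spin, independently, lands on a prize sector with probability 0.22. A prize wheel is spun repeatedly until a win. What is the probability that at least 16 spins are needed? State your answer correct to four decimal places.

Y = number of spins to the first success; geometric, p = 0.22.
P(Y > 15) = P(first 15 all fail) = (1−p)^15 = 0.024067

0.0241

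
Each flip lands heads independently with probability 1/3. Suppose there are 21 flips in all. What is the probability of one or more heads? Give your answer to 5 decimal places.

P(at least one) = 1 − P(none) = 1 − (1 − 0.333333)^21
= 1 − 0.0002005 = 0.9997995

0.99980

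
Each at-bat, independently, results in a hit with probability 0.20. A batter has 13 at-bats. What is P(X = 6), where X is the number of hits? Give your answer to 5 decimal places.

X ~ Binomial(n=13, p=0.20).
P(X=6) = C(13,6) · p^6 · (1−p)^7
= 1716 · 6.4e-05 · 0.20972 = 0.0230318

0.02303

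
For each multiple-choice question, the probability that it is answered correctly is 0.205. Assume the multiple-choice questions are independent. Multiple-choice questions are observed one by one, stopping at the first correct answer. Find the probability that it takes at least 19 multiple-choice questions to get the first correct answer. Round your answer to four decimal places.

Y = number of multiple-choice questions to the first success; geometric, p = 0.205.
P(Y > 18) = P(first 18 all fail) = (1−p)^18 = 0.016092

0.0161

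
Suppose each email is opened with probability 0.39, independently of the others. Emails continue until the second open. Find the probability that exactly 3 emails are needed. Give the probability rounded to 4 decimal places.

0.1856

Y = trial on which the second success occurs; negative binomial, r=2, p=0.39.
P(Y=3) = C(2,1) · p^2 · (1−p)^1
= 2 · 0.1521 · 0.61 = 0.185562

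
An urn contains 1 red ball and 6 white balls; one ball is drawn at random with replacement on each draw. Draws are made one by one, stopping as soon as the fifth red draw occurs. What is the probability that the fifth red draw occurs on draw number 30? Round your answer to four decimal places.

Y = trial on which the fifth success occurs; negative binomial, r=5, p=0.142857.
P(Y=30) = C(29,4) · p^5 · (1−p)^25
= 23751 · 5.9499e-05 · 0.0212 = 0.029959

0.0300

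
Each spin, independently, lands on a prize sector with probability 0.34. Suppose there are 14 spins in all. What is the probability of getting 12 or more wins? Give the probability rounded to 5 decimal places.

0.00010

X ~ Binomial(14, 0.34); P(X ≥ 12) = Σ C(14,k) p^k (1−p)^(14−k) over k:
  k=12: C(14,12)·0.34^12·0.66^2 = 0.0000946
  k=13: C(14,13)·0.34^13·0.66^1 = 0.0000075
  k=14: C(14,14)·0.34^14·0.66^0 = 0.0000003
Total = 0.0001024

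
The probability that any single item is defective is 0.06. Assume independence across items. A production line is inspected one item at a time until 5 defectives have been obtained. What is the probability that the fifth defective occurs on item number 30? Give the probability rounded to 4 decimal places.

Y = trial on which the fifth success occurs; negative binomial, r=5, p=0.06.
P(Y=30) = C(29,4) · p^5 · (1−p)^25
= 23751 · 7.776e-07 · 0.21291 = 0.003932

0.0039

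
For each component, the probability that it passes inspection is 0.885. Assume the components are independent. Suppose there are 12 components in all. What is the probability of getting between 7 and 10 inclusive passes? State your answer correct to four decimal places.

0.4080

X ~ Binomial(12, 0.885); P(7 ≤ X ≤ 10) = Σ C(12,k) p^k (1−p)^(12−k) over k:
  k=7: C(12,7)·0.885^7·0.115^5 = 0.006774
  k=8: C(12,8)·0.885^8·0.115^4 = 0.032579
  k=9: C(12,9)·0.885^9·0.115^3 = 0.111431
  k=10: C(12,10)·0.885^10·0.115^2 = 0.257260
Total = 0.408044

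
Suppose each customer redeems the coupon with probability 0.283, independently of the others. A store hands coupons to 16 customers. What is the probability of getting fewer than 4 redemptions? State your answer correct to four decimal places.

X ~ Binomial(16, 0.283); P(X ≤ 3) = Σ C(16,k) p^k (1−p)^(16−k) over k:
  k=0: C(16,0)·0.283^0·0.717^16 = 0.004879
  k=1: C(16,1)·0.283^1·0.717^15 = 0.030810
  k=2: C(16,2)·0.283^2·0.717^14 = 0.091206
  k=3: C(16,3)·0.283^3·0.717^13 = 0.167995
Total = 0.294890

0.2949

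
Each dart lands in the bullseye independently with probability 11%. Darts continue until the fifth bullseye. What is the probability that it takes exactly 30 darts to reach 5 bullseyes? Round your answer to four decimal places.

0.0208

Y = trial on which the fifth success occurs; negative binomial, r=5, p=0.11.
P(Y=30) = C(29,4) · p^5 · (1−p)^25
= 23751 · 1.6105e-05 · 0.054294 = 0.020768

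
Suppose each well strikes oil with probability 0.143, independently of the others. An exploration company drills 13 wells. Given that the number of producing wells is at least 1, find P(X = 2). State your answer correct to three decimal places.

X ~ Binomial(13, 0.143). Want P(X=2 | X≥1) = P(X=2) / P(X≥1).
P(X=2) = C(13,2)·0.143^2·0.857^11 = 0.29212
P(X≥1) = 1 − 0.13451 = 0.86549
Ratio = 0.29212 / 0.86549 = 0.33751

0.338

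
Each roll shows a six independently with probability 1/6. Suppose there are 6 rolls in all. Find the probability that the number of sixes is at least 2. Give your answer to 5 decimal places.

0.26322

X ~ Binomial(6, 0.166667); P(X ≥ 2) = Σ C(6,k) p^k (1−p)^(6−k) over k:
  k=2: C(6,2)·0.166667^2·0.833333^4 = 0.2009388
  k=3: C(6,3)·0.166667^3·0.833333^3 = 0.0535837
  k=4: C(6,4)·0.166667^4·0.833333^2 = 0.0080376
  k=5: C(6,5)·0.166667^5·0.833333^1 = 0.0006430
  k=6: C(6,6)·0.166667^6·0.833333^0 = 0.0000214
Total = 0.2632245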